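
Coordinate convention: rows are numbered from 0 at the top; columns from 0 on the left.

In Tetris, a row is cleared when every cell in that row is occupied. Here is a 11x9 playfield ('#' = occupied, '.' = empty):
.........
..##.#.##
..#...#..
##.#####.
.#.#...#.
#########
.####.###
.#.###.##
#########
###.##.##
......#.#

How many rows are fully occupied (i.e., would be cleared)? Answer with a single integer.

Answer: 2

Derivation:
Check each row:
  row 0: 9 empty cells -> not full
  row 1: 4 empty cells -> not full
  row 2: 7 empty cells -> not full
  row 3: 2 empty cells -> not full
  row 4: 6 empty cells -> not full
  row 5: 0 empty cells -> FULL (clear)
  row 6: 2 empty cells -> not full
  row 7: 3 empty cells -> not full
  row 8: 0 empty cells -> FULL (clear)
  row 9: 2 empty cells -> not full
  row 10: 7 empty cells -> not full
Total rows cleared: 2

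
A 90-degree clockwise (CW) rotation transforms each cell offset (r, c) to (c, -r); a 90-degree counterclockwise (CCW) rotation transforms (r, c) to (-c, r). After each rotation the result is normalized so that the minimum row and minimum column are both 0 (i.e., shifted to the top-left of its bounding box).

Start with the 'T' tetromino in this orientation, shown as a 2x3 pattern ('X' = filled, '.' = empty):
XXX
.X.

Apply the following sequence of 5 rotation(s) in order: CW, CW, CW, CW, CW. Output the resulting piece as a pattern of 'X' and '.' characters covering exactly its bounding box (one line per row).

Start:
XXX
.X.
After rotation 1 (CW):
.X
XX
.X
After rotation 2 (CW):
.X.
XXX
After rotation 3 (CW):
X.
XX
X.
After rotation 4 (CW):
XXX
.X.
After rotation 5 (CW):
.X
XX
.X

Answer: .X
XX
.X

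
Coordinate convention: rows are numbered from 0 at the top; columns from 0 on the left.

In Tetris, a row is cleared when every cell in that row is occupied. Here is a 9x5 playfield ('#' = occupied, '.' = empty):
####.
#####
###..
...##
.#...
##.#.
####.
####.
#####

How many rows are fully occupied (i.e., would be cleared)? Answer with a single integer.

Check each row:
  row 0: 1 empty cell -> not full
  row 1: 0 empty cells -> FULL (clear)
  row 2: 2 empty cells -> not full
  row 3: 3 empty cells -> not full
  row 4: 4 empty cells -> not full
  row 5: 2 empty cells -> not full
  row 6: 1 empty cell -> not full
  row 7: 1 empty cell -> not full
  row 8: 0 empty cells -> FULL (clear)
Total rows cleared: 2

Answer: 2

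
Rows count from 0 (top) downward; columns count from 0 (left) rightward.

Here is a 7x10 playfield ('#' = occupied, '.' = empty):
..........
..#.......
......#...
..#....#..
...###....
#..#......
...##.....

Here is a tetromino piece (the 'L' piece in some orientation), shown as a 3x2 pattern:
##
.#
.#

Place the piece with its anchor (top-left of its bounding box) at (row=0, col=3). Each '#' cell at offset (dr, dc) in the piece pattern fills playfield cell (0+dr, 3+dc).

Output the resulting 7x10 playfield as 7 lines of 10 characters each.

Fill (0+0,3+0) = (0,3)
Fill (0+0,3+1) = (0,4)
Fill (0+1,3+1) = (1,4)
Fill (0+2,3+1) = (2,4)

Answer: ...##.....
..#.#.....
....#.#...
..#....#..
...###....
#..#......
...##.....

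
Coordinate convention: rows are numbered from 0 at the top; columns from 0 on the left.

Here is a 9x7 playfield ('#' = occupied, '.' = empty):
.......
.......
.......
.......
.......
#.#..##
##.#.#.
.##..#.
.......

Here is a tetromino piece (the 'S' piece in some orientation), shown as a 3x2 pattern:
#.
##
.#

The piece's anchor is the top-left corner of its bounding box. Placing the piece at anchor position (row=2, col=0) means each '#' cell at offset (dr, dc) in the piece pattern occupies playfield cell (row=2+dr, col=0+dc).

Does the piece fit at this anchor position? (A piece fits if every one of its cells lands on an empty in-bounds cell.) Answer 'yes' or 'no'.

Answer: yes

Derivation:
Check each piece cell at anchor (2, 0):
  offset (0,0) -> (2,0): empty -> OK
  offset (1,0) -> (3,0): empty -> OK
  offset (1,1) -> (3,1): empty -> OK
  offset (2,1) -> (4,1): empty -> OK
All cells valid: yes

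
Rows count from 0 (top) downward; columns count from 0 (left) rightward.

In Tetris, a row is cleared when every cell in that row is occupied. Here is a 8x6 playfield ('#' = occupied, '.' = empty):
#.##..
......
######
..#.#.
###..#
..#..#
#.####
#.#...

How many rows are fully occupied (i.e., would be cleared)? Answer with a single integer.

Check each row:
  row 0: 3 empty cells -> not full
  row 1: 6 empty cells -> not full
  row 2: 0 empty cells -> FULL (clear)
  row 3: 4 empty cells -> not full
  row 4: 2 empty cells -> not full
  row 5: 4 empty cells -> not full
  row 6: 1 empty cell -> not full
  row 7: 4 empty cells -> not full
Total rows cleared: 1

Answer: 1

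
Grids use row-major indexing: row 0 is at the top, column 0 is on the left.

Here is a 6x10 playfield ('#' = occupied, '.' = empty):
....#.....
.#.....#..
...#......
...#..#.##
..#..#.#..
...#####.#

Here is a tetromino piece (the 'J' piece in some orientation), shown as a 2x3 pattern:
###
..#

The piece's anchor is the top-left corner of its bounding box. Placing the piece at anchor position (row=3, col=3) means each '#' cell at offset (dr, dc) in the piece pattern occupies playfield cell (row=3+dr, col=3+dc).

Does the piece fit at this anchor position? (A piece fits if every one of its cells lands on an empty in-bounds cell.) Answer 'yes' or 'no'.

Check each piece cell at anchor (3, 3):
  offset (0,0) -> (3,3): occupied ('#') -> FAIL
  offset (0,1) -> (3,4): empty -> OK
  offset (0,2) -> (3,5): empty -> OK
  offset (1,2) -> (4,5): occupied ('#') -> FAIL
All cells valid: no

Answer: no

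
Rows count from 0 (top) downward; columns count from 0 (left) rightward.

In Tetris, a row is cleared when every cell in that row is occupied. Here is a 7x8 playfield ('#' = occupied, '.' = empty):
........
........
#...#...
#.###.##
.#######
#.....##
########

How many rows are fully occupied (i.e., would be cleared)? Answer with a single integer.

Check each row:
  row 0: 8 empty cells -> not full
  row 1: 8 empty cells -> not full
  row 2: 6 empty cells -> not full
  row 3: 2 empty cells -> not full
  row 4: 1 empty cell -> not full
  row 5: 5 empty cells -> not full
  row 6: 0 empty cells -> FULL (clear)
Total rows cleared: 1

Answer: 1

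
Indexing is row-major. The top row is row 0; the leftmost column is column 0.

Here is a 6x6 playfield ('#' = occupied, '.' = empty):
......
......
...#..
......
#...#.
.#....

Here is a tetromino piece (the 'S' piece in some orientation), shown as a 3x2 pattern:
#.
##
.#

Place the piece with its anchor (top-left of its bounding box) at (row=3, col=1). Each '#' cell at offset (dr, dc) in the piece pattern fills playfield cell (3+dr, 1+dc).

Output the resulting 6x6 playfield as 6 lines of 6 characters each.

Fill (3+0,1+0) = (3,1)
Fill (3+1,1+0) = (4,1)
Fill (3+1,1+1) = (4,2)
Fill (3+2,1+1) = (5,2)

Answer: ......
......
...#..
.#....
###.#.
.##...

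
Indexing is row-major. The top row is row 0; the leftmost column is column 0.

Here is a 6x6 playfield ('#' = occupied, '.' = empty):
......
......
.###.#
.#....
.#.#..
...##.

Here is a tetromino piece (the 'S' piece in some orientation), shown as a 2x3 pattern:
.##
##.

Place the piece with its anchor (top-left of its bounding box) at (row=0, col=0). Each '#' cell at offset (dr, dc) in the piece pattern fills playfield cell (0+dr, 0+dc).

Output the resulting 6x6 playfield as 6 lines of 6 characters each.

Answer: .##...
##....
.###.#
.#....
.#.#..
...##.

Derivation:
Fill (0+0,0+1) = (0,1)
Fill (0+0,0+2) = (0,2)
Fill (0+1,0+0) = (1,0)
Fill (0+1,0+1) = (1,1)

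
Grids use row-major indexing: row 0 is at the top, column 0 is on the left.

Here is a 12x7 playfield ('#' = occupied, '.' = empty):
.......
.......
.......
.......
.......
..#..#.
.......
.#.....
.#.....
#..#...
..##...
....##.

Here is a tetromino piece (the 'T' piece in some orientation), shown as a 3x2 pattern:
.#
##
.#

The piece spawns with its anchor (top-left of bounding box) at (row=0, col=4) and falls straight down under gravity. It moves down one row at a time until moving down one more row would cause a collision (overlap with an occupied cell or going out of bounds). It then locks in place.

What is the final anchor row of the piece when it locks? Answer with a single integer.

Answer: 2

Derivation:
Spawn at (row=0, col=4). Try each row:
  row 0: fits
  row 1: fits
  row 2: fits
  row 3: blocked -> lock at row 2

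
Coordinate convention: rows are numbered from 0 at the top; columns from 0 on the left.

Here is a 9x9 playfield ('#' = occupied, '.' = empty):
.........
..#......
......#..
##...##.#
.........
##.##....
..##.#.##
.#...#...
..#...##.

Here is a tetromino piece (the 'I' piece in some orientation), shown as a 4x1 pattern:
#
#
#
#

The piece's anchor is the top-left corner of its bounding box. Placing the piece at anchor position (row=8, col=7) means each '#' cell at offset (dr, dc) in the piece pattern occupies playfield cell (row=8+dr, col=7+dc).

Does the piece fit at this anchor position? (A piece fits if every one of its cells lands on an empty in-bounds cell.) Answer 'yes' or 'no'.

Check each piece cell at anchor (8, 7):
  offset (0,0) -> (8,7): occupied ('#') -> FAIL
  offset (1,0) -> (9,7): out of bounds -> FAIL
  offset (2,0) -> (10,7): out of bounds -> FAIL
  offset (3,0) -> (11,7): out of bounds -> FAIL
All cells valid: no

Answer: no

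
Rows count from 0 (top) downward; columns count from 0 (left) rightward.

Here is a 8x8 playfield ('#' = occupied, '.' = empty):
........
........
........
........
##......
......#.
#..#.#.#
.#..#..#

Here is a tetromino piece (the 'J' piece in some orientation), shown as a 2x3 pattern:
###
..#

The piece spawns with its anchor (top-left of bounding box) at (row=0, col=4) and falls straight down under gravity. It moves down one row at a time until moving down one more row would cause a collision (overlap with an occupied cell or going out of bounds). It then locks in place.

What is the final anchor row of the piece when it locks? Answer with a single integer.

Spawn at (row=0, col=4). Try each row:
  row 0: fits
  row 1: fits
  row 2: fits
  row 3: fits
  row 4: blocked -> lock at row 3

Answer: 3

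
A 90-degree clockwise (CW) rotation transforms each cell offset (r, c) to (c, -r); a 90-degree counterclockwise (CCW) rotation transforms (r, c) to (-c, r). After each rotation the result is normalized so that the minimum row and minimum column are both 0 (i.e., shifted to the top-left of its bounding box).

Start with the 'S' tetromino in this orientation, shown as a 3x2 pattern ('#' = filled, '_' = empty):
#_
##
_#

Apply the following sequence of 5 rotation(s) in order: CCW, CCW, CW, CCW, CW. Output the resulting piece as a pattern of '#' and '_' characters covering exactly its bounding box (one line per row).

Start:
#_
##
_#
After rotation 1 (CCW):
_##
##_
After rotation 2 (CCW):
#_
##
_#
After rotation 3 (CW):
_##
##_
After rotation 4 (CCW):
#_
##
_#
After rotation 5 (CW):
_##
##_

Answer: _##
##_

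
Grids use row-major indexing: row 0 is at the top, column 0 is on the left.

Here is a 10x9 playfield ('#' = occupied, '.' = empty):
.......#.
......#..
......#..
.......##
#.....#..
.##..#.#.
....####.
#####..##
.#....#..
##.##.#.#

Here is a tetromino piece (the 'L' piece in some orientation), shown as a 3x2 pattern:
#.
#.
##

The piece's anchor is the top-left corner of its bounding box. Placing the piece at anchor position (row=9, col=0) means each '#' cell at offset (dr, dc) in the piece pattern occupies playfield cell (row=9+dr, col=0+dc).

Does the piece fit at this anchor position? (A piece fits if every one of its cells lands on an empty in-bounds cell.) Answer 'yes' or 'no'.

Answer: no

Derivation:
Check each piece cell at anchor (9, 0):
  offset (0,0) -> (9,0): occupied ('#') -> FAIL
  offset (1,0) -> (10,0): out of bounds -> FAIL
  offset (2,0) -> (11,0): out of bounds -> FAIL
  offset (2,1) -> (11,1): out of bounds -> FAIL
All cells valid: no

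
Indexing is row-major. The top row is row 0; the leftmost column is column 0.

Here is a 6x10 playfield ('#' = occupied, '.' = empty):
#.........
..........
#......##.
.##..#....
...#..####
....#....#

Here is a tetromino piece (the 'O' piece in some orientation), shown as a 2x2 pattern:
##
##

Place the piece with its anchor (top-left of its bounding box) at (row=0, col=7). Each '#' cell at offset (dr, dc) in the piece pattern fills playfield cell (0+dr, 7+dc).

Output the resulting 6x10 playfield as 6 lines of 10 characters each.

Answer: #......##.
.......##.
#......##.
.##..#....
...#..####
....#....#

Derivation:
Fill (0+0,7+0) = (0,7)
Fill (0+0,7+1) = (0,8)
Fill (0+1,7+0) = (1,7)
Fill (0+1,7+1) = (1,8)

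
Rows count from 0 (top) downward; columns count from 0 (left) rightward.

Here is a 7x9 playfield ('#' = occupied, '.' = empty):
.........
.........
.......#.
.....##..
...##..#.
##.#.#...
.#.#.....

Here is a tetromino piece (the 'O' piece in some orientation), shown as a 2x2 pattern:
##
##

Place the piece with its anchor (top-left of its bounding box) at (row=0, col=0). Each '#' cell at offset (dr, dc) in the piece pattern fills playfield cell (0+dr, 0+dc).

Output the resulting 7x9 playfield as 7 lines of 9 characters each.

Fill (0+0,0+0) = (0,0)
Fill (0+0,0+1) = (0,1)
Fill (0+1,0+0) = (1,0)
Fill (0+1,0+1) = (1,1)

Answer: ##.......
##.......
.......#.
.....##..
...##..#.
##.#.#...
.#.#.....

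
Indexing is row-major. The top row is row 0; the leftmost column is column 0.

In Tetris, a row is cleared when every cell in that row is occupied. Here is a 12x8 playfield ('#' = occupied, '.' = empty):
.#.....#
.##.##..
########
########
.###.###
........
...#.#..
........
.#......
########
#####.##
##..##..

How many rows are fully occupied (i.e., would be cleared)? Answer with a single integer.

Check each row:
  row 0: 6 empty cells -> not full
  row 1: 4 empty cells -> not full
  row 2: 0 empty cells -> FULL (clear)
  row 3: 0 empty cells -> FULL (clear)
  row 4: 2 empty cells -> not full
  row 5: 8 empty cells -> not full
  row 6: 6 empty cells -> not full
  row 7: 8 empty cells -> not full
  row 8: 7 empty cells -> not full
  row 9: 0 empty cells -> FULL (clear)
  row 10: 1 empty cell -> not full
  row 11: 4 empty cells -> not full
Total rows cleared: 3

Answer: 3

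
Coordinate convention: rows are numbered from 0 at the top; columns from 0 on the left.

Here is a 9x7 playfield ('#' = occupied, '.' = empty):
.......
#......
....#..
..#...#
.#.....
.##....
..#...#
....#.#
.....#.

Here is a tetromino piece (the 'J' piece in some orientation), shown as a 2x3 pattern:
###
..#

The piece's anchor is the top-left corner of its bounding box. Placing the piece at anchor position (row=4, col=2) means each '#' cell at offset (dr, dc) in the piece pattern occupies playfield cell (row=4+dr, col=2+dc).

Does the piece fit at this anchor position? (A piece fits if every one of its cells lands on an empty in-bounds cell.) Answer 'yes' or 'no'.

Check each piece cell at anchor (4, 2):
  offset (0,0) -> (4,2): empty -> OK
  offset (0,1) -> (4,3): empty -> OK
  offset (0,2) -> (4,4): empty -> OK
  offset (1,2) -> (5,4): empty -> OK
All cells valid: yes

Answer: yes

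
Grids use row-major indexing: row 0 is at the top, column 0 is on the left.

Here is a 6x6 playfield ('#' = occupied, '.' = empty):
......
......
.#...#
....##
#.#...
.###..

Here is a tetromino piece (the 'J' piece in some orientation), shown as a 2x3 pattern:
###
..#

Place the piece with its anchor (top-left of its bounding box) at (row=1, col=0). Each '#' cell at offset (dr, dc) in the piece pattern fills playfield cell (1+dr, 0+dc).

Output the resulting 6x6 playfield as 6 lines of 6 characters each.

Fill (1+0,0+0) = (1,0)
Fill (1+0,0+1) = (1,1)
Fill (1+0,0+2) = (1,2)
Fill (1+1,0+2) = (2,2)

Answer: ......
###...
.##..#
....##
#.#...
.###..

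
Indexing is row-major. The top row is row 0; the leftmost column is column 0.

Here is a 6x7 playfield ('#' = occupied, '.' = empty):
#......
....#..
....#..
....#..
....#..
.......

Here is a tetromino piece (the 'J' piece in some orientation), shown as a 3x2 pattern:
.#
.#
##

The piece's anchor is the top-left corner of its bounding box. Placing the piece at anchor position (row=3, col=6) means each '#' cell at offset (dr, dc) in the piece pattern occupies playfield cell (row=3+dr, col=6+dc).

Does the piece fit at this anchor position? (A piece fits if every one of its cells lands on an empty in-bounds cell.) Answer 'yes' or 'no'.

Check each piece cell at anchor (3, 6):
  offset (0,1) -> (3,7): out of bounds -> FAIL
  offset (1,1) -> (4,7): out of bounds -> FAIL
  offset (2,0) -> (5,6): empty -> OK
  offset (2,1) -> (5,7): out of bounds -> FAIL
All cells valid: no

Answer: no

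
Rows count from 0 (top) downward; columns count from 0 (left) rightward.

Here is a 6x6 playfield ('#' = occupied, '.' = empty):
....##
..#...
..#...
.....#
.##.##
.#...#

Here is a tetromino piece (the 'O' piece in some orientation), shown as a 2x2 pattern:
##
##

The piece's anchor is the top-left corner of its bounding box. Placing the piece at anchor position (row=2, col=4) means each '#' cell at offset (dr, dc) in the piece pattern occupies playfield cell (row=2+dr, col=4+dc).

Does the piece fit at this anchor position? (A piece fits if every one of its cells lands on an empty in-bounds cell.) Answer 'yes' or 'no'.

Answer: no

Derivation:
Check each piece cell at anchor (2, 4):
  offset (0,0) -> (2,4): empty -> OK
  offset (0,1) -> (2,5): empty -> OK
  offset (1,0) -> (3,4): empty -> OK
  offset (1,1) -> (3,5): occupied ('#') -> FAIL
All cells valid: no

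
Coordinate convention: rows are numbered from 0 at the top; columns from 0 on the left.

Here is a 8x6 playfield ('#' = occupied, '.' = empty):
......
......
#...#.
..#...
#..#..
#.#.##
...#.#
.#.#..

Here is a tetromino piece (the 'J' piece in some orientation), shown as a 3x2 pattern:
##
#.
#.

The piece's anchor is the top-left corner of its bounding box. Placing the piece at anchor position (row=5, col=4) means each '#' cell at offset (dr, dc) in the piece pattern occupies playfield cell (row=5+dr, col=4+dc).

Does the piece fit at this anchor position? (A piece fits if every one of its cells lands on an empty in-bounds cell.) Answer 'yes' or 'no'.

Check each piece cell at anchor (5, 4):
  offset (0,0) -> (5,4): occupied ('#') -> FAIL
  offset (0,1) -> (5,5): occupied ('#') -> FAIL
  offset (1,0) -> (6,4): empty -> OK
  offset (2,0) -> (7,4): empty -> OK
All cells valid: no

Answer: no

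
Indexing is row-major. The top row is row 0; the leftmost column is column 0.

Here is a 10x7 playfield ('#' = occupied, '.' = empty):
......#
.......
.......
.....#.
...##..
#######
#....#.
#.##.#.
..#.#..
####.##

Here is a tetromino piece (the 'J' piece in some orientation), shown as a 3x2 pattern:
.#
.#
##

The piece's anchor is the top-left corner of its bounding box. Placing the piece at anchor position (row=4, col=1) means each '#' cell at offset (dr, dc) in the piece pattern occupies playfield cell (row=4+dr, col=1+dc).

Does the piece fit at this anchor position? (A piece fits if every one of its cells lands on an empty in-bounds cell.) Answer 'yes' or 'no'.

Check each piece cell at anchor (4, 1):
  offset (0,1) -> (4,2): empty -> OK
  offset (1,1) -> (5,2): occupied ('#') -> FAIL
  offset (2,0) -> (6,1): empty -> OK
  offset (2,1) -> (6,2): empty -> OK
All cells valid: no

Answer: no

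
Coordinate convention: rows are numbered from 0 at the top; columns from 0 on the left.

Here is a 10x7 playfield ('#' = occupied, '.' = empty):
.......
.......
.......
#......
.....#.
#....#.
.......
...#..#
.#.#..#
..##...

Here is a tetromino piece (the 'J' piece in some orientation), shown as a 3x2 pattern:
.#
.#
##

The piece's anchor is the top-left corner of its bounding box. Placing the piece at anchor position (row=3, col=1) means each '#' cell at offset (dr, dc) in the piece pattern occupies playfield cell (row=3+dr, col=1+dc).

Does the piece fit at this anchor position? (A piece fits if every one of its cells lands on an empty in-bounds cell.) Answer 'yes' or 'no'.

Check each piece cell at anchor (3, 1):
  offset (0,1) -> (3,2): empty -> OK
  offset (1,1) -> (4,2): empty -> OK
  offset (2,0) -> (5,1): empty -> OK
  offset (2,1) -> (5,2): empty -> OK
All cells valid: yes

Answer: yes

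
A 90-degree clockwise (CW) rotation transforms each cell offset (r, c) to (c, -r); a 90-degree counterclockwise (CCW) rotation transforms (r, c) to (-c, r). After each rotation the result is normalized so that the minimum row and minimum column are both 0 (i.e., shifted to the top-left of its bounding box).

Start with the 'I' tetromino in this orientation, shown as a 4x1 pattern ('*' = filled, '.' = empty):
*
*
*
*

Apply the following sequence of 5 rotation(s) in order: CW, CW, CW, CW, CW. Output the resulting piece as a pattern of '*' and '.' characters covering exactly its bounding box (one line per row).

Start:
*
*
*
*
After rotation 1 (CW):
****
After rotation 2 (CW):
*
*
*
*
After rotation 3 (CW):
****
After rotation 4 (CW):
*
*
*
*
After rotation 5 (CW):
****

Answer: ****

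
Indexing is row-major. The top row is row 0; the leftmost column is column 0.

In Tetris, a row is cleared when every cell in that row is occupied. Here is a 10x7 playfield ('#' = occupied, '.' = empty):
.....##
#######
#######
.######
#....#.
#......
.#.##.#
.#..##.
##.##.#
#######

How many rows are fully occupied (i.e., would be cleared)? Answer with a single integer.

Answer: 3

Derivation:
Check each row:
  row 0: 5 empty cells -> not full
  row 1: 0 empty cells -> FULL (clear)
  row 2: 0 empty cells -> FULL (clear)
  row 3: 1 empty cell -> not full
  row 4: 5 empty cells -> not full
  row 5: 6 empty cells -> not full
  row 6: 3 empty cells -> not full
  row 7: 4 empty cells -> not full
  row 8: 2 empty cells -> not full
  row 9: 0 empty cells -> FULL (clear)
Total rows cleared: 3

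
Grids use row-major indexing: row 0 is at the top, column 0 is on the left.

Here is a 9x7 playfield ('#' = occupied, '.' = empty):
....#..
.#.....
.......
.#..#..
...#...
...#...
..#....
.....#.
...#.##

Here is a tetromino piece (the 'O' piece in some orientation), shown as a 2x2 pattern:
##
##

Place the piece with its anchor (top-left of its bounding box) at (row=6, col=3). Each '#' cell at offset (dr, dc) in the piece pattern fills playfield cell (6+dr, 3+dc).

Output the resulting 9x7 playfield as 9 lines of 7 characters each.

Answer: ....#..
.#.....
.......
.#..#..
...#...
...#...
..###..
...###.
...#.##

Derivation:
Fill (6+0,3+0) = (6,3)
Fill (6+0,3+1) = (6,4)
Fill (6+1,3+0) = (7,3)
Fill (6+1,3+1) = (7,4)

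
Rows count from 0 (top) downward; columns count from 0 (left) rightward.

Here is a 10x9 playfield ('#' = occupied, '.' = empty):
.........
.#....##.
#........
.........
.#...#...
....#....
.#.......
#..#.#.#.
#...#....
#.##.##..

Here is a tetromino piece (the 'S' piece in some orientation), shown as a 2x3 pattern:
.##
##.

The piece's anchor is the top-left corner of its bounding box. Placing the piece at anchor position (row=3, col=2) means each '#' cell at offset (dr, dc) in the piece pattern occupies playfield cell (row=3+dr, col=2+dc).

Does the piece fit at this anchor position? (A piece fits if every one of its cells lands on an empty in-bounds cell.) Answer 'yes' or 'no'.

Answer: yes

Derivation:
Check each piece cell at anchor (3, 2):
  offset (0,1) -> (3,3): empty -> OK
  offset (0,2) -> (3,4): empty -> OK
  offset (1,0) -> (4,2): empty -> OK
  offset (1,1) -> (4,3): empty -> OK
All cells valid: yes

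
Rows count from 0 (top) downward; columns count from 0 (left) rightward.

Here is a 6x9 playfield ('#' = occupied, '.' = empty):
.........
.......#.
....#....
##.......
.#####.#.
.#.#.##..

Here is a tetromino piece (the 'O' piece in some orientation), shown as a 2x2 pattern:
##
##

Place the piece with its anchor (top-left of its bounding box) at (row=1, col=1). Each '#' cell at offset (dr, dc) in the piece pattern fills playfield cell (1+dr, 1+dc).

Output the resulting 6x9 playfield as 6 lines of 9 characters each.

Fill (1+0,1+0) = (1,1)
Fill (1+0,1+1) = (1,2)
Fill (1+1,1+0) = (2,1)
Fill (1+1,1+1) = (2,2)

Answer: .........
.##....#.
.##.#....
##.......
.#####.#.
.#.#.##..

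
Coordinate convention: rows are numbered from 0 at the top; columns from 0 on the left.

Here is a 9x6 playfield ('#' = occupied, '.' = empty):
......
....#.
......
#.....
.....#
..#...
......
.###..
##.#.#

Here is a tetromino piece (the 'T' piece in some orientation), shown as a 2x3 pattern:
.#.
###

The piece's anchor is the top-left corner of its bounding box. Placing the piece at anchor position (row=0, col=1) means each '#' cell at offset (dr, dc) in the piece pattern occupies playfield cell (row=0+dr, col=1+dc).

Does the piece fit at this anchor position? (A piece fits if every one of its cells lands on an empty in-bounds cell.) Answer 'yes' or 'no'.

Answer: yes

Derivation:
Check each piece cell at anchor (0, 1):
  offset (0,1) -> (0,2): empty -> OK
  offset (1,0) -> (1,1): empty -> OK
  offset (1,1) -> (1,2): empty -> OK
  offset (1,2) -> (1,3): empty -> OK
All cells valid: yes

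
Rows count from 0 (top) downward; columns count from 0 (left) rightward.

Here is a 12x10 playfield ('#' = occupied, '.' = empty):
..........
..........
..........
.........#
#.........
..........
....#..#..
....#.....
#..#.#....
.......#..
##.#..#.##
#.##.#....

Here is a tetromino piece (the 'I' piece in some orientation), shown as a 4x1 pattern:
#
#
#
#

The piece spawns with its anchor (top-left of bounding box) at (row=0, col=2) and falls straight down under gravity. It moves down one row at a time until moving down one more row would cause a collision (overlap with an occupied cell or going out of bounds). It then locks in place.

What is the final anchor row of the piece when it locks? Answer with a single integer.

Answer: 7

Derivation:
Spawn at (row=0, col=2). Try each row:
  row 0: fits
  row 1: fits
  row 2: fits
  row 3: fits
  row 4: fits
  row 5: fits
  row 6: fits
  row 7: fits
  row 8: blocked -> lock at row 7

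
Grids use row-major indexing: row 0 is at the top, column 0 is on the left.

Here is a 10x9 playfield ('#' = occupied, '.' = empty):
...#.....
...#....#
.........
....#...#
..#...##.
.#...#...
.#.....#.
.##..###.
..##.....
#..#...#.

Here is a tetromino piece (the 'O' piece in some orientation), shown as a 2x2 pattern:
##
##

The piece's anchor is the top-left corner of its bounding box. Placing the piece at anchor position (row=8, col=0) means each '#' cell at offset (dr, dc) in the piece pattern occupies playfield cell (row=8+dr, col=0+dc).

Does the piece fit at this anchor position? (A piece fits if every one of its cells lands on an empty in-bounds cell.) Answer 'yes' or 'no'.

Check each piece cell at anchor (8, 0):
  offset (0,0) -> (8,0): empty -> OK
  offset (0,1) -> (8,1): empty -> OK
  offset (1,0) -> (9,0): occupied ('#') -> FAIL
  offset (1,1) -> (9,1): empty -> OK
All cells valid: no

Answer: no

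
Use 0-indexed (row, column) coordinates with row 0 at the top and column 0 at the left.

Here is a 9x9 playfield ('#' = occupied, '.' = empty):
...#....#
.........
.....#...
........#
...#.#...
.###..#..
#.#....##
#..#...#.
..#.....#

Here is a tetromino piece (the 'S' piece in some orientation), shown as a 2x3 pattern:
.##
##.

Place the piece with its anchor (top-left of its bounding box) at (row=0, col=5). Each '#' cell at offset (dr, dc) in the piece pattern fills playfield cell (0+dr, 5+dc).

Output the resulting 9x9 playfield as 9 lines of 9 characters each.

Answer: ...#..###
.....##..
.....#...
........#
...#.#...
.###..#..
#.#....##
#..#...#.
..#.....#

Derivation:
Fill (0+0,5+1) = (0,6)
Fill (0+0,5+2) = (0,7)
Fill (0+1,5+0) = (1,5)
Fill (0+1,5+1) = (1,6)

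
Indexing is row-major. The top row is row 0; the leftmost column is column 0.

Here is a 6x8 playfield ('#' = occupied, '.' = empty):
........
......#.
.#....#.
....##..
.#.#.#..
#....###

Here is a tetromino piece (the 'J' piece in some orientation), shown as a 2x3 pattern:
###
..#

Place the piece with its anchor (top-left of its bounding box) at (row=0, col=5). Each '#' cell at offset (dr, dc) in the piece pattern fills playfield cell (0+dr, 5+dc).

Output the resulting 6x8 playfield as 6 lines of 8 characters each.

Fill (0+0,5+0) = (0,5)
Fill (0+0,5+1) = (0,6)
Fill (0+0,5+2) = (0,7)
Fill (0+1,5+2) = (1,7)

Answer: .....###
......##
.#....#.
....##..
.#.#.#..
#....###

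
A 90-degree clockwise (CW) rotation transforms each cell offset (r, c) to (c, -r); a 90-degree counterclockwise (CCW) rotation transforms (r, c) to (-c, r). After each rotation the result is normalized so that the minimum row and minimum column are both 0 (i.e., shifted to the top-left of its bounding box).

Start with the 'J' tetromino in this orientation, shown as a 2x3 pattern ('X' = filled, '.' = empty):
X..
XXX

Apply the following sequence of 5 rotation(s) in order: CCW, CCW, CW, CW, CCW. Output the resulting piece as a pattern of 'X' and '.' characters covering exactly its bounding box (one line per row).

Answer: .X
.X
XX

Derivation:
Start:
X..
XXX
After rotation 1 (CCW):
.X
.X
XX
After rotation 2 (CCW):
XXX
..X
After rotation 3 (CW):
.X
.X
XX
After rotation 4 (CW):
X..
XXX
After rotation 5 (CCW):
.X
.X
XX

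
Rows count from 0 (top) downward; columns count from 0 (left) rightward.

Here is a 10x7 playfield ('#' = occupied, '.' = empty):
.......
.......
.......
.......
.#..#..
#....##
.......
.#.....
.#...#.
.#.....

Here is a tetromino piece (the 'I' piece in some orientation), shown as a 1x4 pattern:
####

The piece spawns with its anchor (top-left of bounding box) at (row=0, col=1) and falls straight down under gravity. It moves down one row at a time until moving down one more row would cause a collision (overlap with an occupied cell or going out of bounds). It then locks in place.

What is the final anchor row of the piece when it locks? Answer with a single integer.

Spawn at (row=0, col=1). Try each row:
  row 0: fits
  row 1: fits
  row 2: fits
  row 3: fits
  row 4: blocked -> lock at row 3

Answer: 3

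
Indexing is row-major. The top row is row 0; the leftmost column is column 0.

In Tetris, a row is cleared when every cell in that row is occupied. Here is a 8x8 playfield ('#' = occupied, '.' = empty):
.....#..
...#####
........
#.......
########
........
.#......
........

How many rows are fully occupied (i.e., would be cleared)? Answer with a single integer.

Check each row:
  row 0: 7 empty cells -> not full
  row 1: 3 empty cells -> not full
  row 2: 8 empty cells -> not full
  row 3: 7 empty cells -> not full
  row 4: 0 empty cells -> FULL (clear)
  row 5: 8 empty cells -> not full
  row 6: 7 empty cells -> not full
  row 7: 8 empty cells -> not full
Total rows cleared: 1

Answer: 1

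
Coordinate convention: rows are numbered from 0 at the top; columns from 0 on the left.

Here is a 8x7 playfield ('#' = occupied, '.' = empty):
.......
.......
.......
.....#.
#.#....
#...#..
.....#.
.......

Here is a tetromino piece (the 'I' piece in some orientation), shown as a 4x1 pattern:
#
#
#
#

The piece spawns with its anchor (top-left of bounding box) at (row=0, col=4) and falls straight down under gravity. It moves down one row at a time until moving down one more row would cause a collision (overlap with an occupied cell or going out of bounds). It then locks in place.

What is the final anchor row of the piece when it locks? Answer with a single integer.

Answer: 1

Derivation:
Spawn at (row=0, col=4). Try each row:
  row 0: fits
  row 1: fits
  row 2: blocked -> lock at row 1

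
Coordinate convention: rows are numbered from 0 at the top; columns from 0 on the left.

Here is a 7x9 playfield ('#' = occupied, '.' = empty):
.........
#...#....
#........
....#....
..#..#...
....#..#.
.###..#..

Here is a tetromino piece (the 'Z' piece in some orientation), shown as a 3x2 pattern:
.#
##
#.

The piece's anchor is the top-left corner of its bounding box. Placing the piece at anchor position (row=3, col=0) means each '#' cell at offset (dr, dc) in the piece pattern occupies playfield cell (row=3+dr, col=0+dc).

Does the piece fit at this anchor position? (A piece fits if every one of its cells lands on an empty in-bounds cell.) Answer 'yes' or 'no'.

Check each piece cell at anchor (3, 0):
  offset (0,1) -> (3,1): empty -> OK
  offset (1,0) -> (4,0): empty -> OK
  offset (1,1) -> (4,1): empty -> OK
  offset (2,0) -> (5,0): empty -> OK
All cells valid: yes

Answer: yes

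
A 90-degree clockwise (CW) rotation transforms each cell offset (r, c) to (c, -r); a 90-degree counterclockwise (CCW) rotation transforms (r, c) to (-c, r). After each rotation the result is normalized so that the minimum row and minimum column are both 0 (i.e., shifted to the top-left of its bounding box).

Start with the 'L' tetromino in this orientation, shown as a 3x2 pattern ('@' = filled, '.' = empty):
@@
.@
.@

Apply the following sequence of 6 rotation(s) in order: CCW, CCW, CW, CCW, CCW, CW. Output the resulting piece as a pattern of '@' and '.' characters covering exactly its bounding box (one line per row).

Start:
@@
.@
.@
After rotation 1 (CCW):
@@@
@..
After rotation 2 (CCW):
@.
@.
@@
After rotation 3 (CW):
@@@
@..
After rotation 4 (CCW):
@.
@.
@@
After rotation 5 (CCW):
..@
@@@
After rotation 6 (CW):
@.
@.
@@

Answer: @.
@.
@@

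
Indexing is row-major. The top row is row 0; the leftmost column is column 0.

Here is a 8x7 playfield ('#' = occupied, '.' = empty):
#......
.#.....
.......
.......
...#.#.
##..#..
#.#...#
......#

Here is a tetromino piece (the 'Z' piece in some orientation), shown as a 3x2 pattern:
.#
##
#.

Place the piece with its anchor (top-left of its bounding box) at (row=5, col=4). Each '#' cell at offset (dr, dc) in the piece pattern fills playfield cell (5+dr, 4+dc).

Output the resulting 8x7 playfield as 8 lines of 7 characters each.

Fill (5+0,4+1) = (5,5)
Fill (5+1,4+0) = (6,4)
Fill (5+1,4+1) = (6,5)
Fill (5+2,4+0) = (7,4)

Answer: #......
.#.....
.......
.......
...#.#.
##..##.
#.#.###
....#.#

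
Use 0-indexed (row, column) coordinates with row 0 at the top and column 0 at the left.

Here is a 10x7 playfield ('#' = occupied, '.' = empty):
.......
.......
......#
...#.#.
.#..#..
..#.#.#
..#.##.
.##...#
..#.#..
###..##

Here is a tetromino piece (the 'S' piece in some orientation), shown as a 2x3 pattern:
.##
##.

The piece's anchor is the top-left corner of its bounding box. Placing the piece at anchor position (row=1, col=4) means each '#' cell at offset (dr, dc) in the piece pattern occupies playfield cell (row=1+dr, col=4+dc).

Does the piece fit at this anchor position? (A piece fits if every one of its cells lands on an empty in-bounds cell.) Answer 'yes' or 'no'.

Answer: yes

Derivation:
Check each piece cell at anchor (1, 4):
  offset (0,1) -> (1,5): empty -> OK
  offset (0,2) -> (1,6): empty -> OK
  offset (1,0) -> (2,4): empty -> OK
  offset (1,1) -> (2,5): empty -> OK
All cells valid: yes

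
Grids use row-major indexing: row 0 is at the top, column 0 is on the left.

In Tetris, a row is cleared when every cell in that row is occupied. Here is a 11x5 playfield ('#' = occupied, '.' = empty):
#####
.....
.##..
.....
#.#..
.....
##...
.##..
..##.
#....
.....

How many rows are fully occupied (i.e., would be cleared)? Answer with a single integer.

Answer: 1

Derivation:
Check each row:
  row 0: 0 empty cells -> FULL (clear)
  row 1: 5 empty cells -> not full
  row 2: 3 empty cells -> not full
  row 3: 5 empty cells -> not full
  row 4: 3 empty cells -> not full
  row 5: 5 empty cells -> not full
  row 6: 3 empty cells -> not full
  row 7: 3 empty cells -> not full
  row 8: 3 empty cells -> not full
  row 9: 4 empty cells -> not full
  row 10: 5 empty cells -> not full
Total rows cleared: 1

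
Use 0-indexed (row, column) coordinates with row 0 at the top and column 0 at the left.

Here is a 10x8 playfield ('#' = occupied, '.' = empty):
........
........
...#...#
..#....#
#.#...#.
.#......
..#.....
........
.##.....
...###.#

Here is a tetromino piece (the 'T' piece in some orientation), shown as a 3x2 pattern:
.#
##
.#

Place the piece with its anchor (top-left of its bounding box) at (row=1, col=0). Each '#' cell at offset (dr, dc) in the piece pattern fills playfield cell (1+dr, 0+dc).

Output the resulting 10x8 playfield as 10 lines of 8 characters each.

Fill (1+0,0+1) = (1,1)
Fill (1+1,0+0) = (2,0)
Fill (1+1,0+1) = (2,1)
Fill (1+2,0+1) = (3,1)

Answer: ........
.#......
##.#...#
.##....#
#.#...#.
.#......
..#.....
........
.##.....
...###.#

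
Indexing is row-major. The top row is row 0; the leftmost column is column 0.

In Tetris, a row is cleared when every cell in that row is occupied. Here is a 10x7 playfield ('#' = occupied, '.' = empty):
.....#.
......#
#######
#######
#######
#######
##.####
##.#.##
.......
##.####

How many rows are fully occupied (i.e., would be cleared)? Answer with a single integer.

Answer: 4

Derivation:
Check each row:
  row 0: 6 empty cells -> not full
  row 1: 6 empty cells -> not full
  row 2: 0 empty cells -> FULL (clear)
  row 3: 0 empty cells -> FULL (clear)
  row 4: 0 empty cells -> FULL (clear)
  row 5: 0 empty cells -> FULL (clear)
  row 6: 1 empty cell -> not full
  row 7: 2 empty cells -> not full
  row 8: 7 empty cells -> not full
  row 9: 1 empty cell -> not full
Total rows cleared: 4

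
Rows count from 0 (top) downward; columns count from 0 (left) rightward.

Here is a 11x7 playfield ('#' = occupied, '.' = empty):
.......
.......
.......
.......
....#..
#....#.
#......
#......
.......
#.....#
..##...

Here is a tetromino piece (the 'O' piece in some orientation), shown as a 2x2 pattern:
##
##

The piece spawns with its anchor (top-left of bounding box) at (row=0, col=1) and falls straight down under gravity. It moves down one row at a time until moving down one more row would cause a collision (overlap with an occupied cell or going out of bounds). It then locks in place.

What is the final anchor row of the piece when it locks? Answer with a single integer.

Answer: 8

Derivation:
Spawn at (row=0, col=1). Try each row:
  row 0: fits
  row 1: fits
  row 2: fits
  row 3: fits
  row 4: fits
  row 5: fits
  row 6: fits
  row 7: fits
  row 8: fits
  row 9: blocked -> lock at row 8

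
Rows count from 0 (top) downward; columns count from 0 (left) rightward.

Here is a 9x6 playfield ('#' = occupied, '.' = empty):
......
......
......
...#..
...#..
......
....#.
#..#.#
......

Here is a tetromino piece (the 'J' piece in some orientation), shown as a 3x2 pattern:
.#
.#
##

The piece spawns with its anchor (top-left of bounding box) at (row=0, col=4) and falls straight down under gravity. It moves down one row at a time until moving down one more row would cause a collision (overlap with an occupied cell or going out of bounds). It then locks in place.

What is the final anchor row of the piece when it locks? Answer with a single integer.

Spawn at (row=0, col=4). Try each row:
  row 0: fits
  row 1: fits
  row 2: fits
  row 3: fits
  row 4: blocked -> lock at row 3

Answer: 3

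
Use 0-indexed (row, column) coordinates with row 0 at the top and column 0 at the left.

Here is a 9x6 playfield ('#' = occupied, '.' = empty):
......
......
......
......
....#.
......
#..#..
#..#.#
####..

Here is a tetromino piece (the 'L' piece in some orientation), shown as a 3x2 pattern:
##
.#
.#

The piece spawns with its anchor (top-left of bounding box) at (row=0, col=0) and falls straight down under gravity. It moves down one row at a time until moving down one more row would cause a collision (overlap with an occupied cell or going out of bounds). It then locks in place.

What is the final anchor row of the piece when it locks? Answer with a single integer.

Spawn at (row=0, col=0). Try each row:
  row 0: fits
  row 1: fits
  row 2: fits
  row 3: fits
  row 4: fits
  row 5: fits
  row 6: blocked -> lock at row 5

Answer: 5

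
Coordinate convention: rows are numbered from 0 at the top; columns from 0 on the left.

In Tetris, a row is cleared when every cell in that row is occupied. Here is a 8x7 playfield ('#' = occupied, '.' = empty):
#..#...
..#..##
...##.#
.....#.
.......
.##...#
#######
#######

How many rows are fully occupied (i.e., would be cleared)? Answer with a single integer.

Answer: 2

Derivation:
Check each row:
  row 0: 5 empty cells -> not full
  row 1: 4 empty cells -> not full
  row 2: 4 empty cells -> not full
  row 3: 6 empty cells -> not full
  row 4: 7 empty cells -> not full
  row 5: 4 empty cells -> not full
  row 6: 0 empty cells -> FULL (clear)
  row 7: 0 empty cells -> FULL (clear)
Total rows cleared: 2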